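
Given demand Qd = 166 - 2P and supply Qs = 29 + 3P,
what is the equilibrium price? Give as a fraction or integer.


At equilibrium, Qd = Qs.
166 - 2P = 29 + 3P
166 - 29 = 2P + 3P
137 = 5P
P* = 137/5 = 137/5

137/5


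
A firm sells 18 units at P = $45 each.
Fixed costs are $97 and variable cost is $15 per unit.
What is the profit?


Total Revenue = P * Q = 45 * 18 = $810
Total Cost = FC + VC*Q = 97 + 15*18 = $367
Profit = TR - TC = 810 - 367 = $443

$443


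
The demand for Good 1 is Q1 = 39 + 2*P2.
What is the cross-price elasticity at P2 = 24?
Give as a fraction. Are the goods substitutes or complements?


dQ1/dP2 = 2
At P2 = 24: Q1 = 39 + 2*24 = 87
Exy = (dQ1/dP2)(P2/Q1) = 2 * 24 / 87 = 16/29
Since Exy > 0, the goods are substitutes.

16/29 (substitutes)


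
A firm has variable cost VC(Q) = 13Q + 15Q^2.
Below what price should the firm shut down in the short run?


AVC(Q) = VC(Q)/Q = 13 + 15Q
AVC is increasing in Q, so minimum AVC is at Q -> 0+.
Min AVC = 13
The firm should shut down if P < 13.

13


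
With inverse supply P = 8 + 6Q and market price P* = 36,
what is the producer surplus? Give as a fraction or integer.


Minimum supply price (at Q=0): P_min = 8
Quantity supplied at P* = 36:
Q* = (36 - 8)/6 = 14/3
PS = (1/2) * Q* * (P* - P_min)
PS = (1/2) * 14/3 * (36 - 8)
PS = (1/2) * 14/3 * 28 = 196/3

196/3


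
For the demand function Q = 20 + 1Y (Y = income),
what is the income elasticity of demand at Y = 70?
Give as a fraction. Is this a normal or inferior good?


dQ/dY = 1
At Y = 70: Q = 20 + 1*70 = 90
Ey = (dQ/dY)(Y/Q) = 1 * 70 / 90 = 7/9
Since Ey > 0, this is a normal good.

7/9 (normal good)


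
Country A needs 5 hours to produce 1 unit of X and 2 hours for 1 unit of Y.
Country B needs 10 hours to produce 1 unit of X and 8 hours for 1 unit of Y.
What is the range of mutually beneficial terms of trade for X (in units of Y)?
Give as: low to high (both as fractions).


Opportunity cost of X for Country A = hours_X / hours_Y = 5/2 = 5/2 units of Y
Opportunity cost of X for Country B = hours_X / hours_Y = 10/8 = 5/4 units of Y
Terms of trade must be between the two opportunity costs.
Range: 5/4 to 5/2

5/4 to 5/2


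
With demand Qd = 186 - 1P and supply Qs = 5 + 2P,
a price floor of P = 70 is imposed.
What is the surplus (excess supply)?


At P = 70:
Qd = 186 - 1*70 = 116
Qs = 5 + 2*70 = 145
Surplus = Qs - Qd = 145 - 116 = 29

29


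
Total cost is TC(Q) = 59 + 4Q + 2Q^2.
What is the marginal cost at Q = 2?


MC = dTC/dQ = 4 + 2*2*Q
At Q = 2:
MC = 4 + 4*2
MC = 4 + 8 = 12

12


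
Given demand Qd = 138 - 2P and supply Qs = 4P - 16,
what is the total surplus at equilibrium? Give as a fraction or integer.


Find equilibrium: 138 - 2P = 4P - 16
138 + 16 = 6P
P* = 154/6 = 77/3
Q* = 4*77/3 - 16 = 260/3
Inverse demand: P = 69 - Q/2, so P_max = 69
Inverse supply: P = 4 + Q/4, so P_min = 4
CS = (1/2) * 260/3 * (69 - 77/3) = 16900/9
PS = (1/2) * 260/3 * (77/3 - 4) = 8450/9
TS = CS + PS = 16900/9 + 8450/9 = 8450/3

8450/3


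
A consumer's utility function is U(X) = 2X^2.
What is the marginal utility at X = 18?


MU = dU/dX = 2*2*X^(2-1)
MU = 4*X^1
At X = 18:
MU = 4 * 18^1
MU = 4 * 18 = 72

72


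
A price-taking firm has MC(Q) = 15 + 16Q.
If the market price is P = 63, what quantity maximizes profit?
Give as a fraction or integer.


In perfect competition, profit is maximized where P = MC.
63 = 15 + 16Q
48 = 16Q
Q* = 48/16 = 3

3


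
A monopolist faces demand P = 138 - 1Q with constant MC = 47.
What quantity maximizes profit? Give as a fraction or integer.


TR = P*Q = (138 - 1Q)Q = 138Q - 1Q^2
MR = dTR/dQ = 138 - 2Q
Set MR = MC:
138 - 2Q = 47
91 = 2Q
Q* = 91/2 = 91/2

91/2


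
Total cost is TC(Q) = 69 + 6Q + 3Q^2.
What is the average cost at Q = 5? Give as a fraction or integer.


TC(5) = 69 + 6*5 + 3*5^2
TC(5) = 69 + 30 + 75 = 174
AC = TC/Q = 174/5 = 174/5

174/5


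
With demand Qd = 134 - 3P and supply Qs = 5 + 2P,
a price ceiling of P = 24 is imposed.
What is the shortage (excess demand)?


At P = 24:
Qd = 134 - 3*24 = 62
Qs = 5 + 2*24 = 53
Shortage = Qd - Qs = 62 - 53 = 9

9


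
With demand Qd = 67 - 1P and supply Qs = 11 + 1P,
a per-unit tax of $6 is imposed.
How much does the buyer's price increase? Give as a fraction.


With a per-unit tax, the buyer's price increase depends on relative slopes.
Supply slope: d = 1, Demand slope: b = 1
Buyer's price increase = d * tax / (b + d)
= 1 * 6 / (1 + 1)
= 6 / 2 = 3

3


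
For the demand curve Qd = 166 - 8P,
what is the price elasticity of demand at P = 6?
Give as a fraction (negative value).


dQ/dP = -8
At P = 6: Q = 166 - 8*6 = 118
E = (dQ/dP)(P/Q) = (-8)(6/118) = -24/59

-24/59


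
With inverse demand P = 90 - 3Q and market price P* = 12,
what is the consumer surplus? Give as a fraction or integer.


Maximum willingness to pay (at Q=0): P_max = 90
Quantity demanded at P* = 12:
Q* = (90 - 12)/3 = 26
CS = (1/2) * Q* * (P_max - P*)
CS = (1/2) * 26 * (90 - 12)
CS = (1/2) * 26 * 78 = 1014

1014


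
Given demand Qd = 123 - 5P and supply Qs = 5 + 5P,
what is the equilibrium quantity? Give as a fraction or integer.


First find equilibrium price:
123 - 5P = 5 + 5P
P* = 118/10 = 59/5
Then substitute into demand:
Q* = 123 - 5 * 59/5 = 64

64


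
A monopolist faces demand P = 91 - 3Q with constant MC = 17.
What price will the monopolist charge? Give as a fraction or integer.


MR = 91 - 6Q
Set MR = MC: 91 - 6Q = 17
Q* = 37/3
Substitute into demand:
P* = 91 - 3*37/3 = 54

54


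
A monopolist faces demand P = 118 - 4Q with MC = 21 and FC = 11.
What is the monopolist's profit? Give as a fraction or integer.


MR = MC: 118 - 8Q = 21
Q* = 97/8
P* = 118 - 4*97/8 = 139/2
Profit = (P* - MC)*Q* - FC
= (139/2 - 21)*97/8 - 11
= 97/2*97/8 - 11
= 9409/16 - 11 = 9233/16

9233/16


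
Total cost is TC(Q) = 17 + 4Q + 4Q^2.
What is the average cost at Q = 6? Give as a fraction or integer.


TC(6) = 17 + 4*6 + 4*6^2
TC(6) = 17 + 24 + 144 = 185
AC = TC/Q = 185/6 = 185/6

185/6


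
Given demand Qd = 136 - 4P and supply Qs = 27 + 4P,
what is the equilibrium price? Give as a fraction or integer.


At equilibrium, Qd = Qs.
136 - 4P = 27 + 4P
136 - 27 = 4P + 4P
109 = 8P
P* = 109/8 = 109/8

109/8


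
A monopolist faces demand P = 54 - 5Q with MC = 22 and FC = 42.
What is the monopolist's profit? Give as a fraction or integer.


MR = MC: 54 - 10Q = 22
Q* = 16/5
P* = 54 - 5*16/5 = 38
Profit = (P* - MC)*Q* - FC
= (38 - 22)*16/5 - 42
= 16*16/5 - 42
= 256/5 - 42 = 46/5

46/5


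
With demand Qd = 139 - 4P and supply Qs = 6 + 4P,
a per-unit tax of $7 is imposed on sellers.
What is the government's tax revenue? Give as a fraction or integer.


With tax on sellers, new supply: Qs' = 6 + 4(P - 7)
= 4P - 22
New equilibrium quantity:
Q_new = 117/2
Tax revenue = tax * Q_new = 7 * 117/2 = 819/2

819/2


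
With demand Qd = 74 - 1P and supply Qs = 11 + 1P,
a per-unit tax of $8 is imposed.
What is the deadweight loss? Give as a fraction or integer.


Pre-tax equilibrium quantity: Q* = 85/2
Post-tax equilibrium quantity: Q_tax = 77/2
Reduction in quantity: Q* - Q_tax = 4
DWL = (1/2) * tax * (Q* - Q_tax)
DWL = (1/2) * 8 * 4 = 16

16


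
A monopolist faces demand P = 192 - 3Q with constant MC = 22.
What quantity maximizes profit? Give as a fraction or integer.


TR = P*Q = (192 - 3Q)Q = 192Q - 3Q^2
MR = dTR/dQ = 192 - 6Q
Set MR = MC:
192 - 6Q = 22
170 = 6Q
Q* = 170/6 = 85/3

85/3


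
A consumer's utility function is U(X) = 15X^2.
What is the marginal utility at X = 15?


MU = dU/dX = 15*2*X^(2-1)
MU = 30*X^1
At X = 15:
MU = 30 * 15^1
MU = 30 * 15 = 450

450


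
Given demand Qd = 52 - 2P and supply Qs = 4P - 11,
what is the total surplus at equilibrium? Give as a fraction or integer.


Find equilibrium: 52 - 2P = 4P - 11
52 + 11 = 6P
P* = 63/6 = 21/2
Q* = 4*21/2 - 11 = 31
Inverse demand: P = 26 - Q/2, so P_max = 26
Inverse supply: P = 11/4 + Q/4, so P_min = 11/4
CS = (1/2) * 31 * (26 - 21/2) = 961/4
PS = (1/2) * 31 * (21/2 - 11/4) = 961/8
TS = CS + PS = 961/4 + 961/8 = 2883/8

2883/8


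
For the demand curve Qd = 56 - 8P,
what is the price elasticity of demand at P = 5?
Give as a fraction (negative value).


dQ/dP = -8
At P = 5: Q = 56 - 8*5 = 16
E = (dQ/dP)(P/Q) = (-8)(5/16) = -5/2

-5/2


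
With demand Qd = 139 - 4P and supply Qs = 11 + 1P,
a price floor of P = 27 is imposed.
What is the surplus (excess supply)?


At P = 27:
Qd = 139 - 4*27 = 31
Qs = 11 + 1*27 = 38
Surplus = Qs - Qd = 38 - 31 = 7

7


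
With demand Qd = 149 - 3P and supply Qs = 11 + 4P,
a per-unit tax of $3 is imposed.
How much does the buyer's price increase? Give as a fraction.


With a per-unit tax, the buyer's price increase depends on relative slopes.
Supply slope: d = 4, Demand slope: b = 3
Buyer's price increase = d * tax / (b + d)
= 4 * 3 / (3 + 4)
= 12 / 7 = 12/7

12/7


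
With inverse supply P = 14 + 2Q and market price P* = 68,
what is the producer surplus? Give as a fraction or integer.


Minimum supply price (at Q=0): P_min = 14
Quantity supplied at P* = 68:
Q* = (68 - 14)/2 = 27
PS = (1/2) * Q* * (P* - P_min)
PS = (1/2) * 27 * (68 - 14)
PS = (1/2) * 27 * 54 = 729

729


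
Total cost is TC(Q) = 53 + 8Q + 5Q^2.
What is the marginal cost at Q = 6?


MC = dTC/dQ = 8 + 2*5*Q
At Q = 6:
MC = 8 + 10*6
MC = 8 + 60 = 68

68


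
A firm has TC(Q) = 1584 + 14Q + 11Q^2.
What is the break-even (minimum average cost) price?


AC(Q) = 1584/Q + 14 + 11Q
To minimize: dAC/dQ = -1584/Q^2 + 11 = 0
Q^2 = 1584/11 = 144
Q* = 12
Min AC = 1584/12 + 14 + 11*12
Min AC = 132 + 14 + 132 = 278

278


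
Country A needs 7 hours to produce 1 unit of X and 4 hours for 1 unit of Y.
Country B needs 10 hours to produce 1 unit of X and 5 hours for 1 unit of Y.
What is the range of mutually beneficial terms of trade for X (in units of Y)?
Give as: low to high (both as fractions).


Opportunity cost of X for Country A = hours_X / hours_Y = 7/4 = 7/4 units of Y
Opportunity cost of X for Country B = hours_X / hours_Y = 10/5 = 2 units of Y
Terms of trade must be between the two opportunity costs.
Range: 7/4 to 2

7/4 to 2


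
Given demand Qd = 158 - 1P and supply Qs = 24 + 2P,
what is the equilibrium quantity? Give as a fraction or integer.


First find equilibrium price:
158 - 1P = 24 + 2P
P* = 134/3 = 134/3
Then substitute into demand:
Q* = 158 - 1 * 134/3 = 340/3

340/3


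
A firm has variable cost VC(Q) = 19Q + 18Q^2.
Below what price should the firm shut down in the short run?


AVC(Q) = VC(Q)/Q = 19 + 18Q
AVC is increasing in Q, so minimum AVC is at Q -> 0+.
Min AVC = 19
The firm should shut down if P < 19.

19


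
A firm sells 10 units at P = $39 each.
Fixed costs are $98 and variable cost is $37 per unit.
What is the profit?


Total Revenue = P * Q = 39 * 10 = $390
Total Cost = FC + VC*Q = 98 + 37*10 = $468
Profit = TR - TC = 390 - 468 = $-78

$-78


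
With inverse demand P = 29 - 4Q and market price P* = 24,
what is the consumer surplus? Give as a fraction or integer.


Maximum willingness to pay (at Q=0): P_max = 29
Quantity demanded at P* = 24:
Q* = (29 - 24)/4 = 5/4
CS = (1/2) * Q* * (P_max - P*)
CS = (1/2) * 5/4 * (29 - 24)
CS = (1/2) * 5/4 * 5 = 25/8

25/8


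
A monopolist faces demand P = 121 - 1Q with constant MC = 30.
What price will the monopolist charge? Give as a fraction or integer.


MR = 121 - 2Q
Set MR = MC: 121 - 2Q = 30
Q* = 91/2
Substitute into demand:
P* = 121 - 1*91/2 = 151/2

151/2


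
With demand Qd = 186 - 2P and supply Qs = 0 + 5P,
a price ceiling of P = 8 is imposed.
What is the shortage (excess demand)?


At P = 8:
Qd = 186 - 2*8 = 170
Qs = 0 + 5*8 = 40
Shortage = Qd - Qs = 170 - 40 = 130

130


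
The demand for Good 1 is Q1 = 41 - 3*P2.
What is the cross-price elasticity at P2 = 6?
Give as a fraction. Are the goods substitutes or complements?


dQ1/dP2 = -3
At P2 = 6: Q1 = 41 - 3*6 = 23
Exy = (dQ1/dP2)(P2/Q1) = -3 * 6 / 23 = -18/23
Since Exy < 0, the goods are complements.

-18/23 (complements)


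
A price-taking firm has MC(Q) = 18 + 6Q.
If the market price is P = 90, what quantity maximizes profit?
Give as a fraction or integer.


In perfect competition, profit is maximized where P = MC.
90 = 18 + 6Q
72 = 6Q
Q* = 72/6 = 12

12


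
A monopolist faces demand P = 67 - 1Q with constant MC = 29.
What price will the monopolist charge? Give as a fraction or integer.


MR = 67 - 2Q
Set MR = MC: 67 - 2Q = 29
Q* = 19
Substitute into demand:
P* = 67 - 1*19 = 48

48


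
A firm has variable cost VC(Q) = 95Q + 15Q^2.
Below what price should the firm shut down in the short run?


AVC(Q) = VC(Q)/Q = 95 + 15Q
AVC is increasing in Q, so minimum AVC is at Q -> 0+.
Min AVC = 95
The firm should shut down if P < 95.

95


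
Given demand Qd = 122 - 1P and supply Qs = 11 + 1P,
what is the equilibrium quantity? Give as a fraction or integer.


First find equilibrium price:
122 - 1P = 11 + 1P
P* = 111/2 = 111/2
Then substitute into demand:
Q* = 122 - 1 * 111/2 = 133/2

133/2


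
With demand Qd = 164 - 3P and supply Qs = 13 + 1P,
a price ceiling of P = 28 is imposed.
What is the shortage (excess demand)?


At P = 28:
Qd = 164 - 3*28 = 80
Qs = 13 + 1*28 = 41
Shortage = Qd - Qs = 80 - 41 = 39

39


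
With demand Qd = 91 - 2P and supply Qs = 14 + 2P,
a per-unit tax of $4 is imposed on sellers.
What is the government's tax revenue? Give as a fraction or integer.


With tax on sellers, new supply: Qs' = 14 + 2(P - 4)
= 6 + 2P
New equilibrium quantity:
Q_new = 97/2
Tax revenue = tax * Q_new = 4 * 97/2 = 194

194


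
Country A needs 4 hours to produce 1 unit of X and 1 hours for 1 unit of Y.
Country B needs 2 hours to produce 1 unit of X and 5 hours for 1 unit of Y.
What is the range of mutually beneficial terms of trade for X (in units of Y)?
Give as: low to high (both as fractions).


Opportunity cost of X for Country A = hours_X / hours_Y = 4/1 = 4 units of Y
Opportunity cost of X for Country B = hours_X / hours_Y = 2/5 = 2/5 units of Y
Terms of trade must be between the two opportunity costs.
Range: 2/5 to 4

2/5 to 4


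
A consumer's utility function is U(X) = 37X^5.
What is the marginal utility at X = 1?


MU = dU/dX = 37*5*X^(5-1)
MU = 185*X^4
At X = 1:
MU = 185 * 1^4
MU = 185 * 1 = 185

185


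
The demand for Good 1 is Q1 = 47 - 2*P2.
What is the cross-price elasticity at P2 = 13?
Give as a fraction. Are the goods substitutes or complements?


dQ1/dP2 = -2
At P2 = 13: Q1 = 47 - 2*13 = 21
Exy = (dQ1/dP2)(P2/Q1) = -2 * 13 / 21 = -26/21
Since Exy < 0, the goods are complements.

-26/21 (complements)


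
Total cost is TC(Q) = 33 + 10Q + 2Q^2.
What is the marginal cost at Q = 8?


MC = dTC/dQ = 10 + 2*2*Q
At Q = 8:
MC = 10 + 4*8
MC = 10 + 32 = 42

42


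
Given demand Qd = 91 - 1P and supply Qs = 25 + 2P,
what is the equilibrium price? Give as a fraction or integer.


At equilibrium, Qd = Qs.
91 - 1P = 25 + 2P
91 - 25 = 1P + 2P
66 = 3P
P* = 66/3 = 22

22


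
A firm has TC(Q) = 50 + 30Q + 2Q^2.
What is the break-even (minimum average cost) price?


AC(Q) = 50/Q + 30 + 2Q
To minimize: dAC/dQ = -50/Q^2 + 2 = 0
Q^2 = 50/2 = 25
Q* = 5
Min AC = 50/5 + 30 + 2*5
Min AC = 10 + 30 + 10 = 50

50


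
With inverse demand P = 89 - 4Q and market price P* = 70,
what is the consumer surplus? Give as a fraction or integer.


Maximum willingness to pay (at Q=0): P_max = 89
Quantity demanded at P* = 70:
Q* = (89 - 70)/4 = 19/4
CS = (1/2) * Q* * (P_max - P*)
CS = (1/2) * 19/4 * (89 - 70)
CS = (1/2) * 19/4 * 19 = 361/8

361/8


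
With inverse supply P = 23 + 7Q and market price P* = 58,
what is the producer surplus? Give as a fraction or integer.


Minimum supply price (at Q=0): P_min = 23
Quantity supplied at P* = 58:
Q* = (58 - 23)/7 = 5
PS = (1/2) * Q* * (P* - P_min)
PS = (1/2) * 5 * (58 - 23)
PS = (1/2) * 5 * 35 = 175/2

175/2


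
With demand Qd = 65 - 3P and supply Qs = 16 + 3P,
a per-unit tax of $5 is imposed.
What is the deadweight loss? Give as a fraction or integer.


Pre-tax equilibrium quantity: Q* = 81/2
Post-tax equilibrium quantity: Q_tax = 33
Reduction in quantity: Q* - Q_tax = 15/2
DWL = (1/2) * tax * (Q* - Q_tax)
DWL = (1/2) * 5 * 15/2 = 75/4

75/4


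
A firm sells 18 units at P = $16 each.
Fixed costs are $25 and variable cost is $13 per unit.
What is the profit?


Total Revenue = P * Q = 16 * 18 = $288
Total Cost = FC + VC*Q = 25 + 13*18 = $259
Profit = TR - TC = 288 - 259 = $29

$29


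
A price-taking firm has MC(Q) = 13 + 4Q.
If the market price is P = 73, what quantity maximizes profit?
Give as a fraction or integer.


In perfect competition, profit is maximized where P = MC.
73 = 13 + 4Q
60 = 4Q
Q* = 60/4 = 15

15


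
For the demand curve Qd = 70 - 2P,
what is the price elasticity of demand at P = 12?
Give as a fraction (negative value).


dQ/dP = -2
At P = 12: Q = 70 - 2*12 = 46
E = (dQ/dP)(P/Q) = (-2)(12/46) = -12/23

-12/23


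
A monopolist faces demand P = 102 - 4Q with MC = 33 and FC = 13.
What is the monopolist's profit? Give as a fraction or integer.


MR = MC: 102 - 8Q = 33
Q* = 69/8
P* = 102 - 4*69/8 = 135/2
Profit = (P* - MC)*Q* - FC
= (135/2 - 33)*69/8 - 13
= 69/2*69/8 - 13
= 4761/16 - 13 = 4553/16

4553/16


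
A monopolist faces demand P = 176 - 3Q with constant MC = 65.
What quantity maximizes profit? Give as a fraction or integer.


TR = P*Q = (176 - 3Q)Q = 176Q - 3Q^2
MR = dTR/dQ = 176 - 6Q
Set MR = MC:
176 - 6Q = 65
111 = 6Q
Q* = 111/6 = 37/2

37/2


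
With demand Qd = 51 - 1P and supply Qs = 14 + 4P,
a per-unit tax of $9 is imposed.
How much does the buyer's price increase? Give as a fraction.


With a per-unit tax, the buyer's price increase depends on relative slopes.
Supply slope: d = 4, Demand slope: b = 1
Buyer's price increase = d * tax / (b + d)
= 4 * 9 / (1 + 4)
= 36 / 5 = 36/5

36/5


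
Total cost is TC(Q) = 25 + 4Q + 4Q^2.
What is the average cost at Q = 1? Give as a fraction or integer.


TC(1) = 25 + 4*1 + 4*1^2
TC(1) = 25 + 4 + 4 = 33
AC = TC/Q = 33/1 = 33

33


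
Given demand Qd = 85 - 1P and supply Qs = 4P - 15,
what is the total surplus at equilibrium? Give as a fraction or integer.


Find equilibrium: 85 - 1P = 4P - 15
85 + 15 = 5P
P* = 100/5 = 20
Q* = 4*20 - 15 = 65
Inverse demand: P = 85 - Q/1, so P_max = 85
Inverse supply: P = 15/4 + Q/4, so P_min = 15/4
CS = (1/2) * 65 * (85 - 20) = 4225/2
PS = (1/2) * 65 * (20 - 15/4) = 4225/8
TS = CS + PS = 4225/2 + 4225/8 = 21125/8

21125/8


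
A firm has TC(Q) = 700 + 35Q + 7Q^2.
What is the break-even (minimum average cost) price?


AC(Q) = 700/Q + 35 + 7Q
To minimize: dAC/dQ = -700/Q^2 + 7 = 0
Q^2 = 700/7 = 100
Q* = 10
Min AC = 700/10 + 35 + 7*10
Min AC = 70 + 35 + 70 = 175

175


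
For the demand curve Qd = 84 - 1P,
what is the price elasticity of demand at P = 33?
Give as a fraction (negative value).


dQ/dP = -1
At P = 33: Q = 84 - 1*33 = 51
E = (dQ/dP)(P/Q) = (-1)(33/51) = -11/17

-11/17


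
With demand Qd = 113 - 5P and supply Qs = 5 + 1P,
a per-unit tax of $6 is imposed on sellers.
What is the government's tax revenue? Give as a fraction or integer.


With tax on sellers, new supply: Qs' = 5 + 1(P - 6)
= 1P - 1
New equilibrium quantity:
Q_new = 18
Tax revenue = tax * Q_new = 6 * 18 = 108

108


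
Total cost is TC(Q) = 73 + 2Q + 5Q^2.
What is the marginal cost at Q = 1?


MC = dTC/dQ = 2 + 2*5*Q
At Q = 1:
MC = 2 + 10*1
MC = 2 + 10 = 12

12


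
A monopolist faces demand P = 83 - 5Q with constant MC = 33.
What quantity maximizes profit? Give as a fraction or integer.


TR = P*Q = (83 - 5Q)Q = 83Q - 5Q^2
MR = dTR/dQ = 83 - 10Q
Set MR = MC:
83 - 10Q = 33
50 = 10Q
Q* = 50/10 = 5

5


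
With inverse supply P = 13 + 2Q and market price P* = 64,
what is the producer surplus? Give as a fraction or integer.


Minimum supply price (at Q=0): P_min = 13
Quantity supplied at P* = 64:
Q* = (64 - 13)/2 = 51/2
PS = (1/2) * Q* * (P* - P_min)
PS = (1/2) * 51/2 * (64 - 13)
PS = (1/2) * 51/2 * 51 = 2601/4

2601/4


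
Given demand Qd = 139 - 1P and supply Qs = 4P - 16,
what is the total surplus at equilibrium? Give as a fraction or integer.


Find equilibrium: 139 - 1P = 4P - 16
139 + 16 = 5P
P* = 155/5 = 31
Q* = 4*31 - 16 = 108
Inverse demand: P = 139 - Q/1, so P_max = 139
Inverse supply: P = 4 + Q/4, so P_min = 4
CS = (1/2) * 108 * (139 - 31) = 5832
PS = (1/2) * 108 * (31 - 4) = 1458
TS = CS + PS = 5832 + 1458 = 7290

7290


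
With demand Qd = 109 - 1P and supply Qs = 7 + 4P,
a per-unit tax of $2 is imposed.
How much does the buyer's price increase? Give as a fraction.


With a per-unit tax, the buyer's price increase depends on relative slopes.
Supply slope: d = 4, Demand slope: b = 1
Buyer's price increase = d * tax / (b + d)
= 4 * 2 / (1 + 4)
= 8 / 5 = 8/5

8/5


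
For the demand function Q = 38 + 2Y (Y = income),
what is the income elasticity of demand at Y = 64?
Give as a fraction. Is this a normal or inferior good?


dQ/dY = 2
At Y = 64: Q = 38 + 2*64 = 166
Ey = (dQ/dY)(Y/Q) = 2 * 64 / 166 = 64/83
Since Ey > 0, this is a normal good.

64/83 (normal good)


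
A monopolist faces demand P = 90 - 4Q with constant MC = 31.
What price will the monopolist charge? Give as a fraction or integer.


MR = 90 - 8Q
Set MR = MC: 90 - 8Q = 31
Q* = 59/8
Substitute into demand:
P* = 90 - 4*59/8 = 121/2

121/2


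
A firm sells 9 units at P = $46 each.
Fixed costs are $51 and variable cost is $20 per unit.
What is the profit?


Total Revenue = P * Q = 46 * 9 = $414
Total Cost = FC + VC*Q = 51 + 20*9 = $231
Profit = TR - TC = 414 - 231 = $183

$183


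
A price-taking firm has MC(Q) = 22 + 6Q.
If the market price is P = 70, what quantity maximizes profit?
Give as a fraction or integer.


In perfect competition, profit is maximized where P = MC.
70 = 22 + 6Q
48 = 6Q
Q* = 48/6 = 8

8


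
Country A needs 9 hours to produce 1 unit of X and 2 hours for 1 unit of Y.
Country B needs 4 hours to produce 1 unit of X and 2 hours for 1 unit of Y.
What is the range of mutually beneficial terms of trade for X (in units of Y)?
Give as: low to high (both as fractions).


Opportunity cost of X for Country A = hours_X / hours_Y = 9/2 = 9/2 units of Y
Opportunity cost of X for Country B = hours_X / hours_Y = 4/2 = 2 units of Y
Terms of trade must be between the two opportunity costs.
Range: 2 to 9/2

2 to 9/2


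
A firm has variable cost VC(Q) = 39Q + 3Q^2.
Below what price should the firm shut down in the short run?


AVC(Q) = VC(Q)/Q = 39 + 3Q
AVC is increasing in Q, so minimum AVC is at Q -> 0+.
Min AVC = 39
The firm should shut down if P < 39.

39


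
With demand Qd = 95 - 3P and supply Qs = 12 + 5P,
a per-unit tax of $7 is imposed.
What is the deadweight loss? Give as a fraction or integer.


Pre-tax equilibrium quantity: Q* = 511/8
Post-tax equilibrium quantity: Q_tax = 203/4
Reduction in quantity: Q* - Q_tax = 105/8
DWL = (1/2) * tax * (Q* - Q_tax)
DWL = (1/2) * 7 * 105/8 = 735/16

735/16


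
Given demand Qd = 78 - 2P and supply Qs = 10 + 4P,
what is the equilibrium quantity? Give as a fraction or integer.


First find equilibrium price:
78 - 2P = 10 + 4P
P* = 68/6 = 34/3
Then substitute into demand:
Q* = 78 - 2 * 34/3 = 166/3

166/3


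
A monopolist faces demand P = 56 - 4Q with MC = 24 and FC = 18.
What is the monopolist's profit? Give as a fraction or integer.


MR = MC: 56 - 8Q = 24
Q* = 4
P* = 56 - 4*4 = 40
Profit = (P* - MC)*Q* - FC
= (40 - 24)*4 - 18
= 16*4 - 18
= 64 - 18 = 46

46


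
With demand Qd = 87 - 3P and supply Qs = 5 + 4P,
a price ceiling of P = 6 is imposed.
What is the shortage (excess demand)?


At P = 6:
Qd = 87 - 3*6 = 69
Qs = 5 + 4*6 = 29
Shortage = Qd - Qs = 69 - 29 = 40

40


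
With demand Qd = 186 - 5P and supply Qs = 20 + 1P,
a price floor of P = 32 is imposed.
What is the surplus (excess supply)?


At P = 32:
Qd = 186 - 5*32 = 26
Qs = 20 + 1*32 = 52
Surplus = Qs - Qd = 52 - 26 = 26

26


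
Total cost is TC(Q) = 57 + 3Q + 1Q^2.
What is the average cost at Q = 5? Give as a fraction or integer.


TC(5) = 57 + 3*5 + 1*5^2
TC(5) = 57 + 15 + 25 = 97
AC = TC/Q = 97/5 = 97/5

97/5


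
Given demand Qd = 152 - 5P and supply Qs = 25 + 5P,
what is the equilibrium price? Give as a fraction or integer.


At equilibrium, Qd = Qs.
152 - 5P = 25 + 5P
152 - 25 = 5P + 5P
127 = 10P
P* = 127/10 = 127/10

127/10


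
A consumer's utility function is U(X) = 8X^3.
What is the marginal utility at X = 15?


MU = dU/dX = 8*3*X^(3-1)
MU = 24*X^2
At X = 15:
MU = 24 * 15^2
MU = 24 * 225 = 5400

5400


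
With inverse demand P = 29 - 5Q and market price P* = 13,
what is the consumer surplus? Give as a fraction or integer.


Maximum willingness to pay (at Q=0): P_max = 29
Quantity demanded at P* = 13:
Q* = (29 - 13)/5 = 16/5
CS = (1/2) * Q* * (P_max - P*)
CS = (1/2) * 16/5 * (29 - 13)
CS = (1/2) * 16/5 * 16 = 128/5

128/5


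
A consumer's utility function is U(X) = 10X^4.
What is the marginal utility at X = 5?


MU = dU/dX = 10*4*X^(4-1)
MU = 40*X^3
At X = 5:
MU = 40 * 5^3
MU = 40 * 125 = 5000

5000


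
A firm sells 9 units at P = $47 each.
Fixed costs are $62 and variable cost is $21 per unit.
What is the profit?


Total Revenue = P * Q = 47 * 9 = $423
Total Cost = FC + VC*Q = 62 + 21*9 = $251
Profit = TR - TC = 423 - 251 = $172

$172


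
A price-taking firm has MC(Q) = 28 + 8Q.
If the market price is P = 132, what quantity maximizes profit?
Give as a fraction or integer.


In perfect competition, profit is maximized where P = MC.
132 = 28 + 8Q
104 = 8Q
Q* = 104/8 = 13

13


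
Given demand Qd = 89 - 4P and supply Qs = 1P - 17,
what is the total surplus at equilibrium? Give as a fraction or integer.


Find equilibrium: 89 - 4P = 1P - 17
89 + 17 = 5P
P* = 106/5 = 106/5
Q* = 1*106/5 - 17 = 21/5
Inverse demand: P = 89/4 - Q/4, so P_max = 89/4
Inverse supply: P = 17 + Q/1, so P_min = 17
CS = (1/2) * 21/5 * (89/4 - 106/5) = 441/200
PS = (1/2) * 21/5 * (106/5 - 17) = 441/50
TS = CS + PS = 441/200 + 441/50 = 441/40

441/40


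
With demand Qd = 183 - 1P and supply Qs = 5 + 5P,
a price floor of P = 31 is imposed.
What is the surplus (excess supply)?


At P = 31:
Qd = 183 - 1*31 = 152
Qs = 5 + 5*31 = 160
Surplus = Qs - Qd = 160 - 152 = 8

8


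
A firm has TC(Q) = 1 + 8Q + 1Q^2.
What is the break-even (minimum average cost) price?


AC(Q) = 1/Q + 8 + 1Q
To minimize: dAC/dQ = -1/Q^2 + 1 = 0
Q^2 = 1/1 = 1
Q* = 1
Min AC = 1/1 + 8 + 1*1
Min AC = 1 + 8 + 1 = 10

10


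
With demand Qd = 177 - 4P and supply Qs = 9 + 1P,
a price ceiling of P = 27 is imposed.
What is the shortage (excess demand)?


At P = 27:
Qd = 177 - 4*27 = 69
Qs = 9 + 1*27 = 36
Shortage = Qd - Qs = 69 - 36 = 33

33


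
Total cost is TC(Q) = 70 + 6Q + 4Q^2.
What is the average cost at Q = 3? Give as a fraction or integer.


TC(3) = 70 + 6*3 + 4*3^2
TC(3) = 70 + 18 + 36 = 124
AC = TC/Q = 124/3 = 124/3

124/3


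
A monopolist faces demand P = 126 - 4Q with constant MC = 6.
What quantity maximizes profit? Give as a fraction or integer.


TR = P*Q = (126 - 4Q)Q = 126Q - 4Q^2
MR = dTR/dQ = 126 - 8Q
Set MR = MC:
126 - 8Q = 6
120 = 8Q
Q* = 120/8 = 15

15


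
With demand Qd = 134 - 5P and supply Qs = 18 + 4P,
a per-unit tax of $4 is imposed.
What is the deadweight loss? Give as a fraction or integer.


Pre-tax equilibrium quantity: Q* = 626/9
Post-tax equilibrium quantity: Q_tax = 182/3
Reduction in quantity: Q* - Q_tax = 80/9
DWL = (1/2) * tax * (Q* - Q_tax)
DWL = (1/2) * 4 * 80/9 = 160/9

160/9


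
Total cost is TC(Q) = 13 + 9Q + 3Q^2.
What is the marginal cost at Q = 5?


MC = dTC/dQ = 9 + 2*3*Q
At Q = 5:
MC = 9 + 6*5
MC = 9 + 30 = 39

39


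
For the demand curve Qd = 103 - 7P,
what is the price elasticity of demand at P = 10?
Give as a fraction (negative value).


dQ/dP = -7
At P = 10: Q = 103 - 7*10 = 33
E = (dQ/dP)(P/Q) = (-7)(10/33) = -70/33

-70/33


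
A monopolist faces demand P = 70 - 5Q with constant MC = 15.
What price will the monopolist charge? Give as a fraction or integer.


MR = 70 - 10Q
Set MR = MC: 70 - 10Q = 15
Q* = 11/2
Substitute into demand:
P* = 70 - 5*11/2 = 85/2

85/2


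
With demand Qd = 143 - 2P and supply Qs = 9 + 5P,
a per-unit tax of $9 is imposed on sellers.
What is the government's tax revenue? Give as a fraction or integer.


With tax on sellers, new supply: Qs' = 9 + 5(P - 9)
= 5P - 36
New equilibrium quantity:
Q_new = 643/7
Tax revenue = tax * Q_new = 9 * 643/7 = 5787/7

5787/7


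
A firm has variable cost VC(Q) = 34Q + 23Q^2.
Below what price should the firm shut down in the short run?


AVC(Q) = VC(Q)/Q = 34 + 23Q
AVC is increasing in Q, so minimum AVC is at Q -> 0+.
Min AVC = 34
The firm should shut down if P < 34.

34


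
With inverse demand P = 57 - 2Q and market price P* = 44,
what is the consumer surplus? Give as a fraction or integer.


Maximum willingness to pay (at Q=0): P_max = 57
Quantity demanded at P* = 44:
Q* = (57 - 44)/2 = 13/2
CS = (1/2) * Q* * (P_max - P*)
CS = (1/2) * 13/2 * (57 - 44)
CS = (1/2) * 13/2 * 13 = 169/4

169/4


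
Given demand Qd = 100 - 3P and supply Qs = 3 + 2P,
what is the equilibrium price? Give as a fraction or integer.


At equilibrium, Qd = Qs.
100 - 3P = 3 + 2P
100 - 3 = 3P + 2P
97 = 5P
P* = 97/5 = 97/5

97/5


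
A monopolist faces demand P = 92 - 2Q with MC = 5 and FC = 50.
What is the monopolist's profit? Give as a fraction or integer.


MR = MC: 92 - 4Q = 5
Q* = 87/4
P* = 92 - 2*87/4 = 97/2
Profit = (P* - MC)*Q* - FC
= (97/2 - 5)*87/4 - 50
= 87/2*87/4 - 50
= 7569/8 - 50 = 7169/8

7169/8


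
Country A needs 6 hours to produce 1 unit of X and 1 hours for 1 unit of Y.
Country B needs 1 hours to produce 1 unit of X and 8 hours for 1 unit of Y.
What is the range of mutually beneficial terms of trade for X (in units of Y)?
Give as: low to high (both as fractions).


Opportunity cost of X for Country A = hours_X / hours_Y = 6/1 = 6 units of Y
Opportunity cost of X for Country B = hours_X / hours_Y = 1/8 = 1/8 units of Y
Terms of trade must be between the two opportunity costs.
Range: 1/8 to 6

1/8 to 6


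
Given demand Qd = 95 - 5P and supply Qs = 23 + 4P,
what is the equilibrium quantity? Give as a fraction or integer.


First find equilibrium price:
95 - 5P = 23 + 4P
P* = 72/9 = 8
Then substitute into demand:
Q* = 95 - 5 * 8 = 55

55


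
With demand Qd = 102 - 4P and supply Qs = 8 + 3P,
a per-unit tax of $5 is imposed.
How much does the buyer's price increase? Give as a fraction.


With a per-unit tax, the buyer's price increase depends on relative slopes.
Supply slope: d = 3, Demand slope: b = 4
Buyer's price increase = d * tax / (b + d)
= 3 * 5 / (4 + 3)
= 15 / 7 = 15/7

15/7


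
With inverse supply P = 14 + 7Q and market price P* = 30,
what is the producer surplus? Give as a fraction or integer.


Minimum supply price (at Q=0): P_min = 14
Quantity supplied at P* = 30:
Q* = (30 - 14)/7 = 16/7
PS = (1/2) * Q* * (P* - P_min)
PS = (1/2) * 16/7 * (30 - 14)
PS = (1/2) * 16/7 * 16 = 128/7

128/7


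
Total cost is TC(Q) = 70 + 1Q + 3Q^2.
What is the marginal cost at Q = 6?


MC = dTC/dQ = 1 + 2*3*Q
At Q = 6:
MC = 1 + 6*6
MC = 1 + 36 = 37

37


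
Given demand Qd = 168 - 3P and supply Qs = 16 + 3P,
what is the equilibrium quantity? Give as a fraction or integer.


First find equilibrium price:
168 - 3P = 16 + 3P
P* = 152/6 = 76/3
Then substitute into demand:
Q* = 168 - 3 * 76/3 = 92

92


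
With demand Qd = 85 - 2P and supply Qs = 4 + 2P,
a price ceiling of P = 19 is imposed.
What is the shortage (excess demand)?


At P = 19:
Qd = 85 - 2*19 = 47
Qs = 4 + 2*19 = 42
Shortage = Qd - Qs = 47 - 42 = 5

5


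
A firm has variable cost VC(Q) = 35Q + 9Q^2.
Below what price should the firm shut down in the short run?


AVC(Q) = VC(Q)/Q = 35 + 9Q
AVC is increasing in Q, so minimum AVC is at Q -> 0+.
Min AVC = 35
The firm should shut down if P < 35.

35


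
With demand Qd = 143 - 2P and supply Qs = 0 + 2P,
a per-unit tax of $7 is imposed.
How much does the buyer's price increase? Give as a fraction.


With a per-unit tax, the buyer's price increase depends on relative slopes.
Supply slope: d = 2, Demand slope: b = 2
Buyer's price increase = d * tax / (b + d)
= 2 * 7 / (2 + 2)
= 14 / 4 = 7/2

7/2


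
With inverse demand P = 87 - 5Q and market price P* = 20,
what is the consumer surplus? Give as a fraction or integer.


Maximum willingness to pay (at Q=0): P_max = 87
Quantity demanded at P* = 20:
Q* = (87 - 20)/5 = 67/5
CS = (1/2) * Q* * (P_max - P*)
CS = (1/2) * 67/5 * (87 - 20)
CS = (1/2) * 67/5 * 67 = 4489/10

4489/10


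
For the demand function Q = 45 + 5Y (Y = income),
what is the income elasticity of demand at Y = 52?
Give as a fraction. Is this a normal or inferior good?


dQ/dY = 5
At Y = 52: Q = 45 + 5*52 = 305
Ey = (dQ/dY)(Y/Q) = 5 * 52 / 305 = 52/61
Since Ey > 0, this is a normal good.

52/61 (normal good)


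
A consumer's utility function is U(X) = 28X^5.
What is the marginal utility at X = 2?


MU = dU/dX = 28*5*X^(5-1)
MU = 140*X^4
At X = 2:
MU = 140 * 2^4
MU = 140 * 16 = 2240

2240


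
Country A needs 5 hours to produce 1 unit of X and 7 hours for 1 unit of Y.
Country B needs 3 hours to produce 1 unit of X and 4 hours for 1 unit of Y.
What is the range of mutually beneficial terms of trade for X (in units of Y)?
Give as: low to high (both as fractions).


Opportunity cost of X for Country A = hours_X / hours_Y = 5/7 = 5/7 units of Y
Opportunity cost of X for Country B = hours_X / hours_Y = 3/4 = 3/4 units of Y
Terms of trade must be between the two opportunity costs.
Range: 5/7 to 3/4

5/7 to 3/4


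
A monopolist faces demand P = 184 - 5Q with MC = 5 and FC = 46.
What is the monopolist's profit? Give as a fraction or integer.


MR = MC: 184 - 10Q = 5
Q* = 179/10
P* = 184 - 5*179/10 = 189/2
Profit = (P* - MC)*Q* - FC
= (189/2 - 5)*179/10 - 46
= 179/2*179/10 - 46
= 32041/20 - 46 = 31121/20

31121/20


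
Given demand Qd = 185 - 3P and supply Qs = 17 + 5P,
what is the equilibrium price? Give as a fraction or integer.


At equilibrium, Qd = Qs.
185 - 3P = 17 + 5P
185 - 17 = 3P + 5P
168 = 8P
P* = 168/8 = 21

21


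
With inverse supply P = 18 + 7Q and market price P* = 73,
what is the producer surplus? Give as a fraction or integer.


Minimum supply price (at Q=0): P_min = 18
Quantity supplied at P* = 73:
Q* = (73 - 18)/7 = 55/7
PS = (1/2) * Q* * (P* - P_min)
PS = (1/2) * 55/7 * (73 - 18)
PS = (1/2) * 55/7 * 55 = 3025/14

3025/14


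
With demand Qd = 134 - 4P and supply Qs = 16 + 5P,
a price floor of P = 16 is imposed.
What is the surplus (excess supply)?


At P = 16:
Qd = 134 - 4*16 = 70
Qs = 16 + 5*16 = 96
Surplus = Qs - Qd = 96 - 70 = 26

26


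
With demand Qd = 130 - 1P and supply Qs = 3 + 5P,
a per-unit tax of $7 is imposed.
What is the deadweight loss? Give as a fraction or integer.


Pre-tax equilibrium quantity: Q* = 653/6
Post-tax equilibrium quantity: Q_tax = 103
Reduction in quantity: Q* - Q_tax = 35/6
DWL = (1/2) * tax * (Q* - Q_tax)
DWL = (1/2) * 7 * 35/6 = 245/12

245/12


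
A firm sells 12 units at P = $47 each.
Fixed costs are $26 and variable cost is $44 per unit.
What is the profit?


Total Revenue = P * Q = 47 * 12 = $564
Total Cost = FC + VC*Q = 26 + 44*12 = $554
Profit = TR - TC = 564 - 554 = $10

$10


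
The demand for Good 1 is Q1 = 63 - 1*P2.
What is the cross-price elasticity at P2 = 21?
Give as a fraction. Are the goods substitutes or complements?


dQ1/dP2 = -1
At P2 = 21: Q1 = 63 - 1*21 = 42
Exy = (dQ1/dP2)(P2/Q1) = -1 * 21 / 42 = -1/2
Since Exy < 0, the goods are complements.

-1/2 (complements)


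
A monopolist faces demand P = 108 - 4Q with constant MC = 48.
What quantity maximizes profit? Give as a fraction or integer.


TR = P*Q = (108 - 4Q)Q = 108Q - 4Q^2
MR = dTR/dQ = 108 - 8Q
Set MR = MC:
108 - 8Q = 48
60 = 8Q
Q* = 60/8 = 15/2

15/2


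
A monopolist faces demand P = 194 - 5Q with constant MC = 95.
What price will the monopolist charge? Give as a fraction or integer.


MR = 194 - 10Q
Set MR = MC: 194 - 10Q = 95
Q* = 99/10
Substitute into demand:
P* = 194 - 5*99/10 = 289/2

289/2


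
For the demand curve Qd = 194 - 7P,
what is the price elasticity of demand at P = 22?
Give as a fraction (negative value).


dQ/dP = -7
At P = 22: Q = 194 - 7*22 = 40
E = (dQ/dP)(P/Q) = (-7)(22/40) = -77/20

-77/20


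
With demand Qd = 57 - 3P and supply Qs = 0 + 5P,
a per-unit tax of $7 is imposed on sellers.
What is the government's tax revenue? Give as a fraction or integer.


With tax on sellers, new supply: Qs' = 0 + 5(P - 7)
= 5P - 35
New equilibrium quantity:
Q_new = 45/2
Tax revenue = tax * Q_new = 7 * 45/2 = 315/2

315/2


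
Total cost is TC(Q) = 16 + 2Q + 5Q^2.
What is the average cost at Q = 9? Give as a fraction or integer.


TC(9) = 16 + 2*9 + 5*9^2
TC(9) = 16 + 18 + 405 = 439
AC = TC/Q = 439/9 = 439/9

439/9


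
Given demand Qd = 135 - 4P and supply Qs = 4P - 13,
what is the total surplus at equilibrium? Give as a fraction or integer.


Find equilibrium: 135 - 4P = 4P - 13
135 + 13 = 8P
P* = 148/8 = 37/2
Q* = 4*37/2 - 13 = 61
Inverse demand: P = 135/4 - Q/4, so P_max = 135/4
Inverse supply: P = 13/4 + Q/4, so P_min = 13/4
CS = (1/2) * 61 * (135/4 - 37/2) = 3721/8
PS = (1/2) * 61 * (37/2 - 13/4) = 3721/8
TS = CS + PS = 3721/8 + 3721/8 = 3721/4

3721/4


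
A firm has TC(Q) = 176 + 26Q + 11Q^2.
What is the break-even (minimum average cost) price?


AC(Q) = 176/Q + 26 + 11Q
To minimize: dAC/dQ = -176/Q^2 + 11 = 0
Q^2 = 176/11 = 16
Q* = 4
Min AC = 176/4 + 26 + 11*4
Min AC = 44 + 26 + 44 = 114

114


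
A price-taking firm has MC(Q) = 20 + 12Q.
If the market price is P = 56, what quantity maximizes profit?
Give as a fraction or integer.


In perfect competition, profit is maximized where P = MC.
56 = 20 + 12Q
36 = 12Q
Q* = 36/12 = 3

3


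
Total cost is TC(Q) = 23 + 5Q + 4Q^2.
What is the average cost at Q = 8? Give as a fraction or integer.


TC(8) = 23 + 5*8 + 4*8^2
TC(8) = 23 + 40 + 256 = 319
AC = TC/Q = 319/8 = 319/8

319/8


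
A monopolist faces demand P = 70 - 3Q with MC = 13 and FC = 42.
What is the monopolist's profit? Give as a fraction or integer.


MR = MC: 70 - 6Q = 13
Q* = 19/2
P* = 70 - 3*19/2 = 83/2
Profit = (P* - MC)*Q* - FC
= (83/2 - 13)*19/2 - 42
= 57/2*19/2 - 42
= 1083/4 - 42 = 915/4

915/4


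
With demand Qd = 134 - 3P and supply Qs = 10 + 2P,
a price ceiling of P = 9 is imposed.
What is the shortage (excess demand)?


At P = 9:
Qd = 134 - 3*9 = 107
Qs = 10 + 2*9 = 28
Shortage = Qd - Qs = 107 - 28 = 79

79


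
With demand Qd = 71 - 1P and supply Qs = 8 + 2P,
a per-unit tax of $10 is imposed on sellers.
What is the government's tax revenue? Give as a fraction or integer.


With tax on sellers, new supply: Qs' = 8 + 2(P - 10)
= 2P - 12
New equilibrium quantity:
Q_new = 130/3
Tax revenue = tax * Q_new = 10 * 130/3 = 1300/3

1300/3


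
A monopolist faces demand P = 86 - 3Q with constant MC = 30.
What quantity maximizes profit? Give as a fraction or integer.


TR = P*Q = (86 - 3Q)Q = 86Q - 3Q^2
MR = dTR/dQ = 86 - 6Q
Set MR = MC:
86 - 6Q = 30
56 = 6Q
Q* = 56/6 = 28/3

28/3


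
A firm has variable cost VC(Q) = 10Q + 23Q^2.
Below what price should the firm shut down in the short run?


AVC(Q) = VC(Q)/Q = 10 + 23Q
AVC is increasing in Q, so minimum AVC is at Q -> 0+.
Min AVC = 10
The firm should shut down if P < 10.

10


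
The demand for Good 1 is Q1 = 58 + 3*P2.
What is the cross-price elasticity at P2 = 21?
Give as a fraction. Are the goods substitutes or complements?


dQ1/dP2 = 3
At P2 = 21: Q1 = 58 + 3*21 = 121
Exy = (dQ1/dP2)(P2/Q1) = 3 * 21 / 121 = 63/121
Since Exy > 0, the goods are substitutes.

63/121 (substitutes)


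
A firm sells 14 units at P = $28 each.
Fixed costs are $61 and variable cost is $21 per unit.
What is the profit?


Total Revenue = P * Q = 28 * 14 = $392
Total Cost = FC + VC*Q = 61 + 21*14 = $355
Profit = TR - TC = 392 - 355 = $37

$37
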